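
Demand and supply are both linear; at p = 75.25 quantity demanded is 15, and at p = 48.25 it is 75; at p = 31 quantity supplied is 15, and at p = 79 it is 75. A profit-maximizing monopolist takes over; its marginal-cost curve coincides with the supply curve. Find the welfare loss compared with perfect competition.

111.24

Demand slope = (48.25 − 75.25)/(75 − 15) = −0.45, so p = 82 − 0.45q.
Supply slope = (79 − 31)/(75 − 15) = 0.8, so p = 19 + 0.8q.
Competitive equilibrium: 82 − 0.45q = 19 + 0.8q → q* = 50.4, p* = 59.32.
Marginal revenue: MR = 82 − 0.9q. Set MR = MC: 82 − 0.9q = 19 + 0.8q → q_m = 37.0588.
Price p_m = 82 − 0.45·37.0588 = 65.3235; MC(q_m) = 19 + 0.8·37.0588 = 48.647.
Competitive q* = 50.4, so Δq = 13.3412; wedge = 65.3235 − 48.647 = 16.6765.
The triangle = ½ × 13.3412 × 16.6765 = 111.24.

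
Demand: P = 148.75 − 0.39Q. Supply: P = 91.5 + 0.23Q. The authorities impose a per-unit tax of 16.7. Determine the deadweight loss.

224.91

Competitive equilibrium: 148.75 − 0.39Q = 91.5 + 0.23Q → Q* = 92.3387, P* = 112.7379.
With the tax, the buyer price exceeds the seller price by 16.7: (148.75 − 0.39Q) − (91.5 + 0.23Q) = 16.7 → Q' = 65.4032.
ΔQ = 92.3387 − 65.4032 = 26.9355; the wedge equals the tax, 16.7.
Welfare loss = ½ × 26.9355 × 16.7 = 224.91.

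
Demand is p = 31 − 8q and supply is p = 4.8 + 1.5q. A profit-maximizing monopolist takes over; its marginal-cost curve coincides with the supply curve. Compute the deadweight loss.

Competitive equilibrium: 31 − 8q = 4.8 + 1.5q → q* = 2.7579, p* = 8.9368.
Marginal revenue: MR = 31 − 16q. Set MR = MC: 31 − 16q = 4.8 + 1.5q → q_m = 1.4971.
Price p_m = 31 − 8·1.4971 = 19.0232; MC(q_m) = 4.8 + 1.5·1.4971 = 7.0457.
Competitive q* = 2.7579, so Δq = 1.2608; wedge = 19.0232 − 7.0457 = 11.9775.
DWL = ½ × 1.2608 × 11.9775 = 7.55.

7.55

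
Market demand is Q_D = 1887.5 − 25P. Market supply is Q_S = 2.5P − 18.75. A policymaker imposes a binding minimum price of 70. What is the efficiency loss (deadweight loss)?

63.92

In inverse form: demand P = 75.5 − 0.04Q, supply P = 7.5 + 0.4Q.
Competitive equilibrium: 75.5 − 0.04Q = 7.5 + 0.4Q → Q* = 154.5455, P* = 69.3182.
At the floor P = 70, quantity demanded = (75.5 − 70)/0.04 = 137.5.
Sellers' marginal cost at Q' = 137.5: 7.5 + 0.4·137.5 = 62.5.
ΔQ = 154.5455 − 137.5 = 17.0455; wedge = 70 − 62.5 = 7.5.
DWL = ½ × 17.0455 × 7.5 = 63.92.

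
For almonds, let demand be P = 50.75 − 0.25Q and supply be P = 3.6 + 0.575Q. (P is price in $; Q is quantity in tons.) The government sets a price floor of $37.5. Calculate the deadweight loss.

Competitive equilibrium: 50.75 − 0.25Q = 3.6 + 0.575Q → Q* = 57.1515, P* = 36.4621.
At the floor P = 37.5, quantity demanded = (50.75 − 37.5)/0.25 = 53.
Sellers' marginal cost at Q' = 53: 3.6 + 0.575·53 = 34.075.
ΔQ = 57.1515 − 53 = 4.1515; wedge = 37.5 − 34.075 = 3.425.
Deadweight loss = ½ × 4.1515 × 3.425 = $7.11.

$7.11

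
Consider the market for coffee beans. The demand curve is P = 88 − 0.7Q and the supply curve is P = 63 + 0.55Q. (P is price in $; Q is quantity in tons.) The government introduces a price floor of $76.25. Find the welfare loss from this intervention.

Competitive equilibrium: 88 − 0.7Q = 63 + 0.55Q → Q* = 20, P* = 74.
At the floor P = 76.25, quantity demanded = (88 − 76.25)/0.7 = 16.7857.
Sellers' marginal cost at Q' = 16.7857: 63 + 0.55·16.7857 = 72.2321.
ΔQ = 20 − 16.7857 = 3.2143; wedge = 76.25 − 72.2321 = 4.0179.
Deadweight loss = ½ × 3.2143 × 4.0179 = $6.46.

$6.46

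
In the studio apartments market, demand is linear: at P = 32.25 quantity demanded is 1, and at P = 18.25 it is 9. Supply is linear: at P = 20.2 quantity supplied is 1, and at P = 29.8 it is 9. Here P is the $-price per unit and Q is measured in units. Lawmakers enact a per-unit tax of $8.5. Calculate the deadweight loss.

Demand slope = (18.25 − 32.25)/(9 − 1) = −1.75, so P = 34 − 1.75Q.
Supply slope = (29.8 − 20.2)/(9 − 1) = 1.2, so P = 19 + 1.2Q.
Competitive equilibrium: 34 − 1.75Q = 19 + 1.2Q → Q* = 5.0847, P* = 25.1017.
With the tax, the buyer price exceeds the seller price by 8.5: (34 − 1.75Q) − (19 + 1.2Q) = 8.5 → Q' = 2.2034.
ΔQ = 5.0847 − 2.2034 = 2.8813; the wedge equals the tax, 8.5.
Deadweight loss = ½ × 2.8813 × 8.5 = $12.25.

$12.25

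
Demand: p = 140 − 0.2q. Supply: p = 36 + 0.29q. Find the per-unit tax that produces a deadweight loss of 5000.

Competitive equilibrium: 140 − 0.2q = 36 + 0.29q → q* = 212.2449, p* = 97.551.
A tax t gives Δq = t/0.49 and wedge t, so DWL = t²/0.98.
t²/0.98 = 5000 → t² = 4900 → t = 70.

70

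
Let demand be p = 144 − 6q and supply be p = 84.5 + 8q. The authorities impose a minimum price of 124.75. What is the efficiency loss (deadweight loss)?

7.60

Competitive equilibrium: 144 − 6q = 84.5 + 8q → q* = 4.25, p* = 118.5.
At the floor p = 124.75, quantity demanded = (144 − 124.75)/6 = 3.2083.
Sellers' marginal cost at q' = 3.2083: 84.5 + 8·3.2083 = 110.1664.
Δq = 4.25 − 3.2083 = 1.0417; wedge = 124.75 − 110.1664 = 14.5836.
Deadweight loss = ½ × 1.0417 × 14.5836 = 7.60.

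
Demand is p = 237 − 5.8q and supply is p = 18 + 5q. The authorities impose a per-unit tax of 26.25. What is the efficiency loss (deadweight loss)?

Competitive equilibrium: 237 − 5.8q = 18 + 5q → q* = 20.2778, p* = 119.3889.
With the tax, the buyer price exceeds the seller price by 26.25: (237 − 5.8q) − (18 + 5q) = 26.25 → q' = 17.8472.
Δq = 20.2778 − 17.8472 = 2.4306; the wedge equals the tax, 26.25.
Welfare loss = ½ × 2.4306 × 26.25 = 31.90.

31.90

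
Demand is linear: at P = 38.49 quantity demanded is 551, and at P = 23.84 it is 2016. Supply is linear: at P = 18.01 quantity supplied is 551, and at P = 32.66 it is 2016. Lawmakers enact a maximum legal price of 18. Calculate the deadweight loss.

10506.25

Demand slope = (23.84 − 38.49)/(2016 − 551) = −0.01, so P = 44 − 0.01Q.
Supply slope = (32.66 − 18.01)/(2016 − 551) = 0.01, so P = 12.5 + 0.01Q.
Competitive equilibrium: 44 − 0.01Q = 12.5 + 0.01Q → Q* = 1575, P* = 28.25.
At the ceiling P = 18, quantity supplied = (18 − 12.5)/0.01 = 550.
Willingness to pay at Q' = 550: 44 − 0.01·550 = 38.5.
ΔQ = 1575 − 550 = 1025; wedge = 38.5 − 18 = 20.5.
DWL = ½ × 1025 × 20.5 = 10506.25.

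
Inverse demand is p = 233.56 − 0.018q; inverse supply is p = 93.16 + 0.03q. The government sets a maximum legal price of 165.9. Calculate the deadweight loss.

Competitive equilibrium: 233.56 − 0.018q = 93.16 + 0.03q → q* = 2925, p* = 180.91.
At the ceiling p = 165.9, quantity supplied = (165.9 − 93.16)/0.03 = 2424.6667.
Willingness to pay at q' = 2424.6667: 233.56 − 0.018·2424.6667 = 189.916.
Δq = 2925 − 2424.6667 = 500.3333; wedge = 189.916 − 165.9 = 24.016.
DWL = ½ × 500.3333 × 24.016 = 6008.

6008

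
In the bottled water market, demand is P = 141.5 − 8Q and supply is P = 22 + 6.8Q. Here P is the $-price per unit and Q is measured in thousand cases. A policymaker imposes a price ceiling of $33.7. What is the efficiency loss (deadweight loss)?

$298.74 thousand

Competitive equilibrium: 141.5 − 8Q = 22 + 6.8Q → Q* = 8.0743, P* = 76.9054.
At the ceiling P = 33.7, quantity supplied = (33.7 − 22)/6.8 = 1.7206.
Willingness to pay at Q' = 1.7206: 141.5 − 8·1.7206 = 127.7352.
ΔQ = 8.0743 − 1.7206 = 6.3537; wedge = 127.7352 − 33.7 = 94.0352.
Welfare loss = ½ × 6.3537 × 94.0352 = $298.74 thousand.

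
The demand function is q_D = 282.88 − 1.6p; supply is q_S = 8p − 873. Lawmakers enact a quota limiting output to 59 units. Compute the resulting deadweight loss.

In inverse form: demand p = 176.8 − 0.625q, supply p = 109.125 + 0.125q.
Competitive equilibrium: 176.8 − 0.625q = 109.125 + 0.125q → q* = 90.2333, p* = 120.4042.
At q = 59: demand price = 176.8 − 0.625·59 = 139.925; supply price = 109.125 + 0.125·59 = 116.5.
Δq = 90.2333 − 59 = 31.2333; wedge = 139.925 − 116.5 = 23.425.
The triangle = ½ × 31.2333 × 23.425 = 365.82.

365.82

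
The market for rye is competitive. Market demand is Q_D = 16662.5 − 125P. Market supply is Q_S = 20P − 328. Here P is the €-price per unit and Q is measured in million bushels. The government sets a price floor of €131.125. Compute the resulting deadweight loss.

€88168.36 million

In inverse form: demand P = 133.3 − 0.008Q, supply P = 16.4 + 0.05Q.
Competitive equilibrium: 133.3 − 0.008Q = 16.4 + 0.05Q → Q* = 2015.51724, P* = 117.17586.
At the floor P = 131.125, quantity demanded = (133.3 − 131.125)/0.008 = 271.875.
Sellers' marginal cost at Q' = 271.875: 16.4 + 0.05·271.875 = 29.99375.
ΔQ = 2015.51724 − 271.875 = 1743.64224; wedge = 131.125 − 29.99375 = 101.13125.
Deadweight loss = ½ × 1743.64224 × 101.13125 = €88168.36 million.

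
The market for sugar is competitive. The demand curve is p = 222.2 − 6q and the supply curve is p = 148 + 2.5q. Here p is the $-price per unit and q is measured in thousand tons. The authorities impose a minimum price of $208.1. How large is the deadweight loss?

$172.96 thousand

Competitive equilibrium: 222.2 − 6q = 148 + 2.5q → q* = 8.7294, p* = 169.8235.
At the floor p = 208.1, quantity demanded = (222.2 − 208.1)/6 = 2.35.
Sellers' marginal cost at q' = 2.35: 148 + 2.5·2.35 = 153.875.
Δq = 8.7294 − 2.35 = 6.3794; wedge = 208.1 − 153.875 = 54.225.
Welfare loss = ½ × 6.3794 × 54.225 = $172.96 thousand.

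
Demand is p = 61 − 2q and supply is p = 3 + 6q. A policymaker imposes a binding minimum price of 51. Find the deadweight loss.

Competitive equilibrium: 61 − 2q = 3 + 6q → q* = 7.25, p* = 46.5.
At the floor p = 51, quantity demanded = (61 − 51)/2 = 5.
Sellers' marginal cost at q' = 5: 3 + 6·5 = 33.
Δq = 7.25 − 5 = 2.25; wedge = 51 − 33 = 18.
Deadweight loss = ½ × 2.25 × 18 = 20.25.

20.25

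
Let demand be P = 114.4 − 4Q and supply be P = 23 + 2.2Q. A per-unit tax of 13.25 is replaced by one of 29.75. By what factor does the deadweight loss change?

Competitive equilibrium: 114.4 − 4Q = 23 + 2.2Q → Q* = 14.7419, P* = 55.4323.
For a per-unit tax t: ΔQ = t/6.2, so DWL = ½·t·(t/6.2) = t²/12.4.
At t = 13.25: DWL = 14.158. At t = 29.75: DWL = 71.376.
Ratio = (29.75/13.25)² = 5.041.

5.041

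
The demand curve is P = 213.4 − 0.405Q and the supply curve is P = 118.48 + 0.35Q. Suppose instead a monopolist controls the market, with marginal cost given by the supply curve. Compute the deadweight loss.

Competitive equilibrium: 213.4 − 0.405Q = 118.48 + 0.35Q → Q* = 125.7219, P* = 162.4826.
Marginal revenue: MR = 213.4 − 0.81Q. Set MR = MC: 213.4 − 0.81Q = 118.48 + 0.35Q → Q_m = 81.8276.
Price P_m = 213.4 − 0.405·81.8276 = 180.2598; MC(Q_m) = 118.48 + 0.35·81.8276 = 147.1197.
Competitive Q* = 125.7219, so ΔQ = 43.8943; wedge = 180.2598 − 147.1197 = 33.1401.
DWL = ½ × 43.8943 × 33.1401 = 727.33.

727.33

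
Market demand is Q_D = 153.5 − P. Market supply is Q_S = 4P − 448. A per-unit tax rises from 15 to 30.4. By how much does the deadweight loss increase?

279.664

In inverse form: demand P = 153.5 − Q, supply P = 112 + 0.25Q.
Competitive equilibrium: 153.5 − Q = 112 + 0.25Q → Q* = 33.2, P* = 120.3.
For a per-unit tax t: ΔQ = t/1.25, so DWL = ½·t·(t/1.25) = t²/2.5.
At t = 15: DWL = 90. At t = 30.4: DWL = 369.664.
Increase = 369.664 − 90 = 279.664.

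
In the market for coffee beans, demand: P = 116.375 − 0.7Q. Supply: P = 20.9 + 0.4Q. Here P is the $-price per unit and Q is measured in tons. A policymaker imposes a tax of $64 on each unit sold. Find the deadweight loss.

$1861.82

Competitive equilibrium: 116.375 − 0.7Q = 20.9 + 0.4Q → Q* = 86.7955, P* = 55.6182.
With the tax, the buyer price exceeds the seller price by 64: (116.375 − 0.7Q) − (20.9 + 0.4Q) = 64 → Q' = 28.6136.
ΔQ = 86.7955 − 28.6136 = 58.1819; the wedge equals the tax, 64.
Deadweight loss = ½ × 58.1819 × 64 = $1861.82.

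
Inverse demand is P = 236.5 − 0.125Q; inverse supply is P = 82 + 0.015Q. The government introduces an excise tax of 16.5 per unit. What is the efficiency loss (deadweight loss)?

Competitive equilibrium: 236.5 − 0.125Q = 82 + 0.015Q → Q* = 1103.5714, P* = 98.5536.
With the tax, the buyer price exceeds the seller price by 16.5: (236.5 − 0.125Q) − (82 + 0.015Q) = 16.5 → Q' = 985.7143.
ΔQ = 1103.5714 − 985.7143 = 117.8571; the wedge equals the tax, 16.5.
The triangle = ½ × 117.8571 × 16.5 = 972.32.

972.32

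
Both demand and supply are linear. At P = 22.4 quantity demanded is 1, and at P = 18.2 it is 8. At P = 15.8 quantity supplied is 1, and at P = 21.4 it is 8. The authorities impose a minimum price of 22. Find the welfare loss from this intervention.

11.47

Demand slope = (18.2 − 22.4)/(8 − 1) = −0.6, so P = 23 − 0.6Q.
Supply slope = (21.4 − 15.8)/(8 − 1) = 0.8, so P = 15 + 0.8Q.
Competitive equilibrium: 23 − 0.6Q = 15 + 0.8Q → Q* = 5.7143, P* = 19.5714.
At the floor P = 22, quantity demanded = (23 − 22)/0.6 = 1.6667.
Sellers' marginal cost at Q' = 1.6667: 15 + 0.8·1.6667 = 16.3334.
ΔQ = 5.7143 − 1.6667 = 4.0476; wedge = 22 − 16.3334 = 5.6666.
Welfare loss = ½ × 4.0476 × 5.6666 = 11.47.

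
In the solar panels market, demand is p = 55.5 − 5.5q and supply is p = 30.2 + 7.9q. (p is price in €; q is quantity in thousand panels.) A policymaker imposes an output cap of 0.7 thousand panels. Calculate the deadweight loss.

€9.46 thousand

Competitive equilibrium: 55.5 − 5.5q = 30.2 + 7.9q → q* = 1.8881, p* = 45.1157.
At q = 0.7: demand price = 55.5 − 5.5·0.7 = 51.65; supply price = 30.2 + 7.9·0.7 = 35.73.
Δq = 1.8881 − 0.7 = 1.1881; wedge = 51.65 − 35.73 = 15.92.
Welfare loss = ½ × 1.1881 × 15.92 = €9.46 thousand.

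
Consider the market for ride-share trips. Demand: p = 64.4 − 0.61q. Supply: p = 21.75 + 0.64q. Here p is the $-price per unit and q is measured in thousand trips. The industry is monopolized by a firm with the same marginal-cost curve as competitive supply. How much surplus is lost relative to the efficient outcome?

$78.26 thousand

Competitive equilibrium: 64.4 − 0.61q = 21.75 + 0.64q → q* = 34.12, p* = 43.5868.
Marginal revenue: MR = 64.4 − 1.22q. Set MR = MC: 64.4 − 1.22q = 21.75 + 0.64q → q_m = 22.9301.
Price p_m = 64.4 − 0.61·22.9301 = 50.4126; MC(q_m) = 21.75 + 0.64·22.9301 = 36.4253.
Competitive q* = 34.12, so Δq = 11.1899; wedge = 50.4126 − 36.4253 = 13.9873.
Welfare loss = ½ × 11.1899 × 13.9873 = $78.26 thousand.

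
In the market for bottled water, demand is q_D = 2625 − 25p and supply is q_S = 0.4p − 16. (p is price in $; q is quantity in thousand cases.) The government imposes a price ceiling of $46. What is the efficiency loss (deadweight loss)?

$683.01 thousand

In inverse form: demand p = 105 − 0.04q, supply p = 40 + 2.5q.
Competitive equilibrium: 105 − 0.04q = 40 + 2.5q → q* = 25.5906, p* = 103.9764.
At the ceiling p = 46, quantity supplied = (46 − 40)/2.5 = 2.4.
Willingness to pay at q' = 2.4: 105 − 0.04·2.4 = 104.904.
Δq = 25.5906 − 2.4 = 23.1906; wedge = 104.904 − 46 = 58.904.
Deadweight loss = ½ × 23.1906 × 58.904 = $683.01 thousand.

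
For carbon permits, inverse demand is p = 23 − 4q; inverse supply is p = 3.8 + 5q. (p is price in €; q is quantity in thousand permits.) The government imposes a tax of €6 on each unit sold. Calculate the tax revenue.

Competitive equilibrium: 23 − 4q = 3.8 + 5q → q* = 2.1333, p* = 14.4667.
With the tax, the buyer price exceeds the seller price by 6: (23 − 4q) − (3.8 + 5q) = 6 → q' = 1.4667.
Tax revenue = 6 × 1.4667 = €8.80 thousand.

€8.80 thousand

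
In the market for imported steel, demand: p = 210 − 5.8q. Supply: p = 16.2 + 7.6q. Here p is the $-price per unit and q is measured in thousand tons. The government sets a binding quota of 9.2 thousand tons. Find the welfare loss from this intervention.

Competitive equilibrium: 210 − 5.8q = 16.2 + 7.6q → q* = 14.4627, p* = 126.1164.
At q = 9.2: demand price = 210 − 5.8·9.2 = 156.64; supply price = 16.2 + 7.6·9.2 = 86.12.
Δq = 14.4627 − 9.2 = 5.2627; wedge = 156.64 − 86.12 = 70.52.
Welfare loss = ½ × 5.2627 × 70.52 = $185.56 thousand.

$185.56 thousand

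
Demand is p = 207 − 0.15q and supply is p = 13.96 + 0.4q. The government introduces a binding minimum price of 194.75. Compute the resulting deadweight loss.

Competitive equilibrium: 207 − 0.15q = 13.96 + 0.4q → q* = 350.98182, p* = 154.35273.
At the floor p = 194.75, quantity demanded = (207 − 194.75)/0.15 = 81.66667.
Sellers' marginal cost at q' = 81.66667: 13.96 + 0.4·81.66667 = 46.62667.
Δq = 350.98182 − 81.66667 = 269.31515; wedge = 194.75 − 46.62667 = 148.12333.
Deadweight loss = ½ × 269.31515 × 148.12333 = 19945.93.

19945.93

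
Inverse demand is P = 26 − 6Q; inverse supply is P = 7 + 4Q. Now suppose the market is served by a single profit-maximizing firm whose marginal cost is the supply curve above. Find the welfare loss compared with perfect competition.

2.54

Competitive equilibrium: 26 − 6Q = 7 + 4Q → Q* = 1.9, P* = 14.6.
Marginal revenue: MR = 26 − 12Q. Set MR = MC: 26 − 12Q = 7 + 4Q → Q_m = 1.1875.
Price P_m = 26 − 6·1.1875 = 18.875; MC(Q_m) = 7 + 4·1.1875 = 11.75.
Competitive Q* = 1.9, so ΔQ = 0.7125; wedge = 18.875 − 11.75 = 7.125.
The triangle = ½ × 0.7125 × 7.125 = 2.54.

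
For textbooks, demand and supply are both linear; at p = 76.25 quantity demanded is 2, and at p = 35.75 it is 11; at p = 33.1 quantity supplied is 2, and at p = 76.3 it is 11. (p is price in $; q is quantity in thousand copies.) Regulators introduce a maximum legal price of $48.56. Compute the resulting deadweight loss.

$9.36 thousand

Demand slope = (35.75 − 76.25)/(11 − 2) = −4.5, so p = 85.25 − 4.5q.
Supply slope = (76.3 − 33.1)/(11 − 2) = 4.8, so p = 23.5 + 4.8q.
Competitive equilibrium: 85.25 − 4.5q = 23.5 + 4.8q → q* = 6.6398, p* = 55.371.
At the ceiling p = 48.56, quantity supplied = (48.56 − 23.5)/4.8 = 5.2208.
Willingness to pay at q' = 5.2208: 85.25 − 4.5·5.2208 = 61.7564.
Δq = 6.6398 − 5.2208 = 1.419; wedge = 61.7564 − 48.56 = 13.1964.
The triangle = ½ × 1.419 × 13.1964 = $9.36 thousand.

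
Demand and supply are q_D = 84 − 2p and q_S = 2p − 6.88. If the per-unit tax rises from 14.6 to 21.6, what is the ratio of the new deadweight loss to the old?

2.189

In inverse form: demand p = 42 − 0.5q, supply p = 3.44 + 0.5q.
Competitive equilibrium: 42 − 0.5q = 3.44 + 0.5q → q* = 38.56, p* = 22.72.
For a per-unit tax t: Δq = t/1, so DWL = ½·t·(t/1) = t²/2.
At t = 14.6: DWL = 106.58. At t = 21.6: DWL = 233.28.
Ratio = (21.6/14.6)² = 2.189.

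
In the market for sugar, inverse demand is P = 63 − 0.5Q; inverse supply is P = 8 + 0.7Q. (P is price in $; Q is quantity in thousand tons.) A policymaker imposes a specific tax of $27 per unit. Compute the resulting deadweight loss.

Competitive equilibrium: 63 − 0.5Q = 8 + 0.7Q → Q* = 45.8333, P* = 40.0833.
With the tax, the buyer price exceeds the seller price by 27: (63 − 0.5Q) − (8 + 0.7Q) = 27 → Q' = 23.3333.
ΔQ = 45.8333 − 23.3333 = 22.5; the wedge equals the tax, 27.
DWL = ½ × 22.5 × 27 = $303.75 thousand.

$303.75 thousand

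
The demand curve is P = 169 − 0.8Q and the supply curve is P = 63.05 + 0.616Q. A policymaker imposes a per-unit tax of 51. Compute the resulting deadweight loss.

918.43

Competitive equilibrium: 169 − 0.8Q = 63.05 + 0.616Q → Q* = 74.8234, P* = 109.1412.
With the tax, the buyer price exceeds the seller price by 51: (169 − 0.8Q) − (63.05 + 0.616Q) = 51 → Q' = 38.8065.
ΔQ = 74.8234 − 38.8065 = 36.0169; the wedge equals the tax, 51.
The triangle = ½ × 36.0169 × 51 = 918.43.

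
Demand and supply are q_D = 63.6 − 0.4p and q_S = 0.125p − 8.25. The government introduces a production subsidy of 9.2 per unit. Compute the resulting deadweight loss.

In inverse form: demand p = 159 − 2.5q, supply p = 66 + 8q.
Competitive equilibrium: 159 − 2.5q = 66 + 8q → q* = 8.8571, p* = 136.8571.
The subsidy lowers effective supply by 9.2: p = 56.8 + 8q.
New quantity: 159 − 2.5q = 56.8 + 8q → q' = 9.7333.
Overproduction Δq = 9.7333 − 8.8571 = 0.8762; wedge = subsidy = 9.2.
Deadweight loss = ½ × 0.8762 × 9.2 = 4.03.

4.03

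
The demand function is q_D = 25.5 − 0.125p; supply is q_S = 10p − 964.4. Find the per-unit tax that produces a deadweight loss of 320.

72

In inverse form: demand p = 204 − 8q, supply p = 96.44 + 0.1q.
Competitive equilibrium: 204 − 8q = 96.44 + 0.1q → q* = 13.279, p* = 97.7679.
A tax t gives Δq = t/8.1 and wedge t, so DWL = t²/16.2.
t²/16.2 = 320 → t² = 5184 → t = 72.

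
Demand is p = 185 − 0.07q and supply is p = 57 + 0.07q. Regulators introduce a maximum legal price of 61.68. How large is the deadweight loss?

Competitive equilibrium: 185 − 0.07q = 57 + 0.07q → q* = 914.2857, p* = 121.
At the ceiling p = 61.68, quantity supplied = (61.68 − 57)/0.07 = 66.8571.
Willingness to pay at q' = 66.8571: 185 − 0.07·66.8571 = 180.32.
Δq = 914.2857 − 66.8571 = 847.4286; wedge = 180.32 − 61.68 = 118.64.
Welfare loss = ½ × 847.4286 × 118.64 = 50269.46.

50269.46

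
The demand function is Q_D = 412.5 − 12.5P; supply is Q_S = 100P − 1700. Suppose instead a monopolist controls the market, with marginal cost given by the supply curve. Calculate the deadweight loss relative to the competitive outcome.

In inverse form: demand P = 33 − 0.08Q, supply P = 17 + 0.01Q.
Competitive equilibrium: 33 − 0.08Q = 17 + 0.01Q → Q* = 177.7778, P* = 18.7778.
Marginal revenue: MR = 33 − 0.16Q. Set MR = MC: 33 − 0.16Q = 17 + 0.01Q → Q_m = 94.1176.
Price P_m = 33 − 0.08·94.1176 = 25.4706; MC(Q_m) = 17 + 0.01·94.1176 = 17.9412.
Competitive Q* = 177.7778, so ΔQ = 83.6602; wedge = 25.4706 − 17.9412 = 7.5294.
The triangle = ½ × 83.6602 × 7.5294 = 314.96.

314.96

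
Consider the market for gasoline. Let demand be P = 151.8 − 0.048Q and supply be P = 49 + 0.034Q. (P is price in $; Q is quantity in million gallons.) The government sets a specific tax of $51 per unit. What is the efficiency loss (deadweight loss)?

$15859.76 million

Competitive equilibrium: 151.8 − 0.048Q = 49 + 0.034Q → Q* = 1253.6585, P* = 91.6244.
With the tax, the buyer price exceeds the seller price by 51: (151.8 − 0.048Q) − (49 + 0.034Q) = 51 → Q' = 631.7073.
ΔQ = 1253.6585 − 631.7073 = 621.9512; the wedge equals the tax, 51.
Deadweight loss = ½ × 621.9512 × 51 = $15859.76 million.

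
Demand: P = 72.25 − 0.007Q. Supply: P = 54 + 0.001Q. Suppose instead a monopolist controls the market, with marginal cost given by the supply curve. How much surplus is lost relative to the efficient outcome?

Competitive equilibrium: 72.25 − 0.007Q = 54 + 0.001Q → Q* = 2281.25, P* = 56.28125.
Marginal revenue: MR = 72.25 − 0.014Q. Set MR = MC: 72.25 − 0.014Q = 54 + 0.001Q → Q_m = 1216.66667.
Price P_m = 72.25 − 0.007·1216.66667 = 63.73333; MC(Q_m) = 54 + 0.001·1216.66667 = 55.21667.
Competitive Q* = 2281.25, so ΔQ = 1064.58333; wedge = 63.73333 − 55.21667 = 8.51666.
DWL = ½ × 1064.58333 × 8.51666 = 4533.35.

4533.35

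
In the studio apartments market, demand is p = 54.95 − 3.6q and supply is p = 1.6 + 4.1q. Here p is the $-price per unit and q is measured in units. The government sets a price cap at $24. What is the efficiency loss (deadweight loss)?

Competitive equilibrium: 54.95 − 3.6q = 1.6 + 4.1q → q* = 6.92857, p* = 30.00714.
At the ceiling p = 24, quantity supplied = (24 − 1.6)/4.1 = 5.46341.
Willingness to pay at q' = 5.46341: 54.95 − 3.6·5.46341 = 35.28172.
Δq = 6.92857 − 5.46341 = 1.46516; wedge = 35.28172 − 24 = 11.28172.
Welfare loss = ½ × 1.46516 × 11.28172 = $8.26.

$8.26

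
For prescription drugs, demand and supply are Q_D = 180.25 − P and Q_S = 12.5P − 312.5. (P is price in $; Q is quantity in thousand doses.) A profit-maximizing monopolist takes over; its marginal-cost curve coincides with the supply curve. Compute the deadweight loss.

In inverse form: demand P = 180.25 − Q, supply P = 25 + 0.08Q.
Competitive equilibrium: 180.25 − Q = 25 + 0.08Q → Q* = 143.75, P* = 36.5.
Marginal revenue: MR = 180.25 − 2Q. Set MR = MC: 180.25 − 2Q = 25 + 0.08Q → Q_m = 74.6394.
Price P_m = 180.25 − 1·74.6394 = 105.6106; MC(Q_m) = 25 + 0.08·74.6394 = 30.9712.
Competitive Q* = 143.75, so ΔQ = 69.1106; wedge = 105.6106 − 30.9712 = 74.6394.
DWL = ½ × 69.1106 × 74.6394 = $2579.19 thousand.

$2579.19 thousand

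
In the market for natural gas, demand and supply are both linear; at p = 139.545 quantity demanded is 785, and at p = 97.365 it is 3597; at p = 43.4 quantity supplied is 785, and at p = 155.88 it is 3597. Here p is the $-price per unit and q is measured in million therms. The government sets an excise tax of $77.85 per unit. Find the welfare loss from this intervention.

Demand slope = (97.365 − 139.545)/(3597 − 785) = −0.015, so p = 151.32 − 0.015q.
Supply slope = (155.88 − 43.4)/(3597 − 785) = 0.04, so p = 12 + 0.04q.
Competitive equilibrium: 151.32 − 0.015q = 12 + 0.04q → q* = 2533.0909, p* = 113.3236.
With the tax, the buyer price exceeds the seller price by 77.85: (151.32 − 0.015q) − (12 + 0.04q) = 77.85 → q' = 1117.6364.
Δq = 2533.0909 − 1117.6364 = 1415.4545; the wedge equals the tax, 77.85.
Deadweight loss = ½ × 1415.4545 × 77.85 = $55096.57 million.

$55096.57 million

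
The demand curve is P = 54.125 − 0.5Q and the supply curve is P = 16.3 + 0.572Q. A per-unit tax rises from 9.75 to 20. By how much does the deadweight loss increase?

142.23

Competitive equilibrium: 54.125 − 0.5Q = 16.3 + 0.572Q → Q* = 35.2845, P* = 36.4827.
For a per-unit tax t: ΔQ = t/1.072, so DWL = ½·t·(t/1.072) = t²/2.144.
At t = 9.75: DWL = 44.339. At t = 20: DWL = 186.567.
Increase = 186.567 − 44.339 = 142.23.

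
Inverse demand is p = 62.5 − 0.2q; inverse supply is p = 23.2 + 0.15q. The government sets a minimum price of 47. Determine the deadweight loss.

Competitive equilibrium: 62.5 − 0.2q = 23.2 + 0.15q → q* = 112.2857, p* = 40.0429.
At the floor p = 47, quantity demanded = (62.5 − 47)/0.2 = 77.5.
Sellers' marginal cost at q' = 77.5: 23.2 + 0.15·77.5 = 34.825.
Δq = 112.2857 − 77.5 = 34.7857; wedge = 47 − 34.825 = 12.175.
DWL = ½ × 34.7857 × 12.175 = 211.76.

211.76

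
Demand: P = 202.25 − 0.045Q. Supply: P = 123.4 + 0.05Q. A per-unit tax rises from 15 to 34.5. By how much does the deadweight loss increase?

5080.26

Competitive equilibrium: 202.25 − 0.045Q = 123.4 + 0.05Q → Q* = 830, P* = 164.9.
For a per-unit tax t: ΔQ = t/0.095, so DWL = ½·t·(t/0.095) = t²/0.19.
At t = 15: DWL = 1184.211. At t = 34.5: DWL = 6264.474.
Increase = 6264.474 − 1184.211 = 5080.26.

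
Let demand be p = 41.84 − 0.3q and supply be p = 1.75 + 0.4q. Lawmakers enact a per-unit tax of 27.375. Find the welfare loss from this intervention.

535.28

Competitive equilibrium: 41.84 − 0.3q = 1.75 + 0.4q → q* = 57.2714, p* = 24.6586.
With the tax, the buyer price exceeds the seller price by 27.375: (41.84 − 0.3q) − (1.75 + 0.4q) = 27.375 → q' = 18.1643.
Δq = 57.2714 − 18.1643 = 39.1071; the wedge equals the tax, 27.375.
The triangle = ½ × 39.1071 × 27.375 = 535.28.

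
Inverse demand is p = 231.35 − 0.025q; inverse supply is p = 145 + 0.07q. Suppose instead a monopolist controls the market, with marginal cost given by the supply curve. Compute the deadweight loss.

1703.29

Competitive equilibrium: 231.35 − 0.025q = 145 + 0.07q → q* = 908.9474, p* = 208.6263.
Marginal revenue: MR = 231.35 − 0.05q. Set MR = MC: 231.35 − 0.05q = 145 + 0.07q → q_m = 719.5833.
Price p_m = 231.35 − 0.025·719.5833 = 213.3604; MC(q_m) = 145 + 0.07·719.5833 = 195.3708.
Competitive q* = 908.9474, so Δq = 189.3641; wedge = 213.3604 − 195.3708 = 17.9896.
Deadweight loss = ½ × 189.3641 × 17.9896 = 1703.29.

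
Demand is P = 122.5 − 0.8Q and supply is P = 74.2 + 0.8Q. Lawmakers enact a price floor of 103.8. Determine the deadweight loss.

Competitive equilibrium: 122.5 − 0.8Q = 74.2 + 0.8Q → Q* = 30.1875, P* = 98.35.
At the floor P = 103.8, quantity demanded = (122.5 − 103.8)/0.8 = 23.375.
Sellers' marginal cost at Q' = 23.375: 74.2 + 0.8·23.375 = 92.9.
ΔQ = 30.1875 − 23.375 = 6.8125; wedge = 103.8 − 92.9 = 10.9.
The triangle = ½ × 6.8125 × 10.9 = 37.13.

37.13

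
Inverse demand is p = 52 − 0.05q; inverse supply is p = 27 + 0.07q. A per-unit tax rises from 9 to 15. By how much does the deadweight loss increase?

Competitive equilibrium: 52 − 0.05q = 27 + 0.07q → q* = 208.3333, p* = 41.5833.
For a per-unit tax t: Δq = t/0.12, so DWL = ½·t·(t/0.12) = t²/0.24.
At t = 9: DWL = 337.5. At t = 15: DWL = 937.5.
Increase = 937.5 − 337.5 = 600.

600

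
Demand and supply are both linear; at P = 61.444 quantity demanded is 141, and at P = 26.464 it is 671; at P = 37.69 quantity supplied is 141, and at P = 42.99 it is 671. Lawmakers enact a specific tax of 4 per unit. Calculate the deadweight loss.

105.26

Demand slope = (26.464 − 61.444)/(671 − 141) = −0.066, so P = 70.75 − 0.066Q.
Supply slope = (42.99 − 37.69)/(671 − 141) = 0.01, so P = 36.28 + 0.01Q.
Competitive equilibrium: 70.75 − 0.066Q = 36.28 + 0.01Q → Q* = 453.5526, P* = 40.8155.
With the tax, the buyer price exceeds the seller price by 4: (70.75 − 0.066Q) − (36.28 + 0.01Q) = 4 → Q' = 400.9211.
ΔQ = 453.5526 − 400.9211 = 52.6315; the wedge equals the tax, 4.
The triangle = ½ × 52.6315 × 4 = 105.26.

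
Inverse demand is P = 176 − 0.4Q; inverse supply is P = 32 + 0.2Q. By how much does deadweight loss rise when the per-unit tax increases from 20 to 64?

Competitive equilibrium: 176 − 0.4Q = 32 + 0.2Q → Q* = 240, P* = 80.
For a per-unit tax t: ΔQ = t/0.6, so DWL = ½·t·(t/0.6) = t²/1.2.
At t = 20: DWL = 333.333. At t = 64: DWL = 3413.333.
Increase = 3413.333 − 333.333 = 3080.

3080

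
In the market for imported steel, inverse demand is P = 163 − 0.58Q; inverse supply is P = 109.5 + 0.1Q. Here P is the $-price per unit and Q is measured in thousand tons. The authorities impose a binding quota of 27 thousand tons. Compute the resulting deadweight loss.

$907.96 thousand

Competitive equilibrium: 163 − 0.58Q = 109.5 + 0.1Q → Q* = 78.6765, P* = 117.3676.
At Q = 27: demand price = 163 − 0.58·27 = 147.34; supply price = 109.5 + 0.1·27 = 112.2.
ΔQ = 78.6765 − 27 = 51.6765; wedge = 147.34 − 112.2 = 35.14.
The triangle = ½ × 51.6765 × 35.14 = $907.96 thousand.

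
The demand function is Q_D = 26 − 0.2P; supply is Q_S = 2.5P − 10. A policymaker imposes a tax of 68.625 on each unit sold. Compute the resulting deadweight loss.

436.05

In inverse form: demand P = 130 − 5Q, supply P = 4 + 0.4Q.
Competitive equilibrium: 130 − 5Q = 4 + 0.4Q → Q* = 23.3333, P* = 13.3333.
With the tax, the buyer price exceeds the seller price by 68.625: (130 − 5Q) − (4 + 0.4Q) = 68.625 → Q' = 10.625.
ΔQ = 23.3333 − 10.625 = 12.7083; the wedge equals the tax, 68.625.
Deadweight loss = ½ × 12.7083 × 68.625 = 436.05.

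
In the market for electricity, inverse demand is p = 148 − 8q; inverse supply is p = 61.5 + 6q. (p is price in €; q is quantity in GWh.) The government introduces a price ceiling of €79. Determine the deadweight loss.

€74.48

Competitive equilibrium: 148 − 8q = 61.5 + 6q → q* = 6.1786, p* = 98.5714.
At the ceiling p = 79, quantity supplied = (79 − 61.5)/6 = 2.9167.
Willingness to pay at q' = 2.9167: 148 − 8·2.9167 = 124.6664.
Δq = 6.1786 − 2.9167 = 3.2619; wedge = 124.6664 − 79 = 45.6664.
Deadweight loss = ½ × 3.2619 × 45.6664 = €74.48.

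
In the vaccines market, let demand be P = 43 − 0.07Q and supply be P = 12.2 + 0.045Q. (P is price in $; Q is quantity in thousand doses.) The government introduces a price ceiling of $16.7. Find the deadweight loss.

Competitive equilibrium: 43 − 0.07Q = 12.2 + 0.045Q → Q* = 267.8261, P* = 24.2522.
At the ceiling P = 16.7, quantity supplied = (16.7 − 12.2)/0.045 = 100.
Willingness to pay at Q' = 100: 43 − 0.07·100 = 36.
ΔQ = 267.8261 − 100 = 167.8261; wedge = 36 − 16.7 = 19.3.
The triangle = ½ × 167.8261 × 19.3 = $1619.52 thousand.

$1619.52 thousand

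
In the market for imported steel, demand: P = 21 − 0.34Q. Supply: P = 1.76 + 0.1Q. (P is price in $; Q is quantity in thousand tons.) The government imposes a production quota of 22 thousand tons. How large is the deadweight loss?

Competitive equilibrium: 21 − 0.34Q = 1.76 + 0.1Q → Q* = 43.7273, P* = 6.1327.
At Q = 22: demand price = 21 − 0.34·22 = 13.52; supply price = 1.76 + 0.1·22 = 3.96.
ΔQ = 43.7273 − 22 = 21.7273; wedge = 13.52 − 3.96 = 9.56.
Welfare loss = ½ × 21.7273 × 9.56 = $103.86 thousand.

$103.86 thousand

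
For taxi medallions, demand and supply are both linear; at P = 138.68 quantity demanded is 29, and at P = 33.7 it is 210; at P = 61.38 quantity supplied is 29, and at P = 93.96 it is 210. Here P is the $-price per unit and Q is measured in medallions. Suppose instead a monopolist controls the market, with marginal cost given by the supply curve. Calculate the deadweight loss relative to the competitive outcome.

$1216.33

Demand slope = (33.7 − 138.68)/(210 − 29) = −0.58, so P = 155.5 − 0.58Q.
Supply slope = (93.96 − 61.38)/(210 − 29) = 0.18, so P = 56.16 + 0.18Q.
Competitive equilibrium: 155.5 − 0.58Q = 56.16 + 0.18Q → Q* = 130.7105, P* = 79.6879.
Marginal revenue: MR = 155.5 − 1.16Q. Set MR = MC: 155.5 − 1.16Q = 56.16 + 0.18Q → Q_m = 74.1343.
Price P_m = 155.5 − 0.58·74.1343 = 112.5021; MC(Q_m) = 56.16 + 0.18·74.1343 = 69.5042.
Competitive Q* = 130.7105, so ΔQ = 56.5762; wedge = 112.5021 − 69.5042 = 42.9979.
DWL = ½ × 56.5762 × 42.9979 = $1216.33.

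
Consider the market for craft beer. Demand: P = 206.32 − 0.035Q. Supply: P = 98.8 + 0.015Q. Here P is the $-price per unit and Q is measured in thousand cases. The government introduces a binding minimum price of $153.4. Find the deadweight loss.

Competitive equilibrium: 206.32 − 0.035Q = 98.8 + 0.015Q → Q* = 2150.4, P* = 131.056.
At the floor P = 153.4, quantity demanded = (206.32 − 153.4)/0.035 = 1512.
Sellers' marginal cost at Q' = 1512: 98.8 + 0.015·1512 = 121.48.
ΔQ = 2150.4 − 1512 = 638.4; wedge = 153.4 − 121.48 = 31.92.
The triangle = ½ × 638.4 × 31.92 = $10188.864 thousand.

$10188.864 thousand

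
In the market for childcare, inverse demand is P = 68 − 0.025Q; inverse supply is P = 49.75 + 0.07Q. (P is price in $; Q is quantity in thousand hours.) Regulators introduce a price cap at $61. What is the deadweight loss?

Competitive equilibrium: 68 − 0.025Q = 49.75 + 0.07Q → Q* = 192.1053, P* = 63.1974.
At the ceiling P = 61, quantity supplied = (61 − 49.75)/0.07 = 160.7143.
Willingness to pay at Q' = 160.7143: 68 − 0.025·160.7143 = 63.9821.
ΔQ = 192.1053 − 160.7143 = 31.391; wedge = 63.9821 − 61 = 2.9821.
Deadweight loss = ½ × 31.391 × 2.9821 = $46.81 thousand.

$46.81 thousand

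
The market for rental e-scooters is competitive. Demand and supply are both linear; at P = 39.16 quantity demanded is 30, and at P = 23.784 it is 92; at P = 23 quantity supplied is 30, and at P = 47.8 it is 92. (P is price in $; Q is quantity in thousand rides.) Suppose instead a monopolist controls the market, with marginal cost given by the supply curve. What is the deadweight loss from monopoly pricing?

$74.92 thousand

Demand slope = (23.784 − 39.16)/(92 − 30) = −0.248, so P = 46.6 − 0.248Q.
Supply slope = (47.8 − 23)/(92 − 30) = 0.4, so P = 11 + 0.4Q.
Competitive equilibrium: 46.6 − 0.248Q = 11 + 0.4Q → Q* = 54.9383, P* = 32.9753.
Marginal revenue: MR = 46.6 − 0.496Q. Set MR = MC: 46.6 − 0.496Q = 11 + 0.4Q → Q_m = 39.7321.
Price P_m = 46.6 − 0.248·39.7321 = 36.7464; MC(Q_m) = 11 + 0.4·39.7321 = 26.8928.
Competitive Q* = 54.9383, so ΔQ = 15.2062; wedge = 36.7464 − 26.8928 = 9.8536.
Welfare loss = ½ × 15.2062 × 9.8536 = $74.92 thousand.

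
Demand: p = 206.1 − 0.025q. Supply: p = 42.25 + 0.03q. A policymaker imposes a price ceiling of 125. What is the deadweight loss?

1340.18

Competitive equilibrium: 206.1 − 0.025q = 42.25 + 0.03q → q* = 2979.09091, p* = 131.62273.
At the ceiling p = 125, quantity supplied = (125 − 42.25)/0.03 = 2758.33333.
Willingness to pay at q' = 2758.33333: 206.1 − 0.025·2758.33333 = 137.14167.
Δq = 2979.09091 − 2758.33333 = 220.75758; wedge = 137.14167 − 125 = 12.14167.
Welfare loss = ½ × 220.75758 × 12.14167 = 1340.18.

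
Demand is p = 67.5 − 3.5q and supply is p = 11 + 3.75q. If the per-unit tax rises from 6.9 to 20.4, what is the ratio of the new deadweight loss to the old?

Competitive equilibrium: 67.5 − 3.5q = 11 + 3.75q → q* = 7.7931, p* = 40.2241.
For a per-unit tax t: Δq = t/7.25, so DWL = ½·t·(t/7.25) = t²/14.5.
At t = 6.9: DWL = 3.283. At t = 20.4: DWL = 28.701.
Ratio = (20.4/6.9)² = 8.741.

8.741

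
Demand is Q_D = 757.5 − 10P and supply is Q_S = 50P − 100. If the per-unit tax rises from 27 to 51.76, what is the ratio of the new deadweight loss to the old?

3.675

In inverse form: demand P = 75.75 − 0.1Q, supply P = 2 + 0.02Q.
Competitive equilibrium: 75.75 − 0.1Q = 2 + 0.02Q → Q* = 614.5833, P* = 14.2917.
For a per-unit tax t: ΔQ = t/0.12, so DWL = ½·t·(t/0.12) = t²/0.24.
At t = 27: DWL = 3037.5. At t = 51.76: DWL = 11162.907.
Ratio = (51.76/27)² = 3.675.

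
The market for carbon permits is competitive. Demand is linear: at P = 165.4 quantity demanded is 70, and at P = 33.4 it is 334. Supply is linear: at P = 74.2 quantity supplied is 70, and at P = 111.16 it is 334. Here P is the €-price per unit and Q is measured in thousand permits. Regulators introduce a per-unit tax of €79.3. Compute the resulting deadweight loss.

Demand slope = (33.4 − 165.4)/(334 − 70) = −0.5, so P = 200.4 − 0.5Q.
Supply slope = (111.16 − 74.2)/(334 − 70) = 0.14, so P = 64.4 + 0.14Q.
Competitive equilibrium: 200.4 − 0.5Q = 64.4 + 0.14Q → Q* = 212.5, P* = 94.15.
With the tax, the buyer price exceeds the seller price by 79.3: (200.4 − 0.5Q) − (64.4 + 0.14Q) = 79.3 → Q' = 88.5938.
ΔQ = 212.5 − 88.5938 = 123.9062; the wedge equals the tax, 79.3.
Deadweight loss = ½ × 123.9062 × 79.3 = €4912.88 thousand.

€4912.88 thousand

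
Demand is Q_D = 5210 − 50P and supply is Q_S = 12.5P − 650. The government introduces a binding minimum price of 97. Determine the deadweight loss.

In inverse form: demand P = 104.2 − 0.02Q, supply P = 52 + 0.08Q.
Competitive equilibrium: 104.2 − 0.02Q = 52 + 0.08Q → Q* = 522, P* = 93.76.
At the floor P = 97, quantity demanded = (104.2 − 97)/0.02 = 360.
Sellers' marginal cost at Q' = 360: 52 + 0.08·360 = 80.8.
ΔQ = 522 − 360 = 162; wedge = 97 − 80.8 = 16.2.
Welfare loss = ½ × 162 × 16.2 = 1312.20.

1312.20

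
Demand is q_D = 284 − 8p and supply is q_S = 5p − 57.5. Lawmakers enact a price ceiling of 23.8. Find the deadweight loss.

24.77

In inverse form: demand p = 35.5 − 0.125q, supply p = 11.5 + 0.2q.
Competitive equilibrium: 35.5 − 0.125q = 11.5 + 0.2q → q* = 73.8462, p* = 26.2692.
At the ceiling p = 23.8, quantity supplied = (23.8 − 11.5)/0.2 = 61.5.
Willingness to pay at q' = 61.5: 35.5 − 0.125·61.5 = 27.8125.
Δq = 73.8462 − 61.5 = 12.3462; wedge = 27.8125 − 23.8 = 4.0125.
DWL = ½ × 12.3462 × 4.0125 = 24.77.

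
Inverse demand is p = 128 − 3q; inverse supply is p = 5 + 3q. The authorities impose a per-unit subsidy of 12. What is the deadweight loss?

12

Competitive equilibrium: 128 − 3q = 5 + 3q → q* = 20.5, p* = 66.5.
The subsidy lowers effective supply by 12: p = 3q − 7.
New quantity: 128 − 3q = 3q − 7 → q' = 22.5.
Overproduction Δq = 22.5 − 20.5 = 2; wedge = subsidy = 12.
The triangle = ½ × 2 × 12 = 12.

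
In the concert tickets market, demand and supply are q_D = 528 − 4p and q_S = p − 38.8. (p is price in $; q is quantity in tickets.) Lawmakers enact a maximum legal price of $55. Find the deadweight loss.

$2128.681

In inverse form: demand p = 132 − 0.25q, supply p = 38.8 + q.
Competitive equilibrium: 132 − 0.25q = 38.8 + q → q* = 74.56, p* = 113.36.
At the ceiling p = 55, quantity supplied = (55 − 38.8)/1 = 16.2.
Willingness to pay at q' = 16.2: 132 − 0.25·16.2 = 127.95.
Δq = 74.56 − 16.2 = 58.36; wedge = 127.95 − 55 = 72.95.
Welfare loss = ½ × 58.36 × 72.95 = $2128.681.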